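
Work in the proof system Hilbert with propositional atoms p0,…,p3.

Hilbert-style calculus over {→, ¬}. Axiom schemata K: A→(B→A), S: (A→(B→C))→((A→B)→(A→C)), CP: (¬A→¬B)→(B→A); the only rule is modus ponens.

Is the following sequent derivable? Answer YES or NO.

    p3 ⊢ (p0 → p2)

Truth-table refutation:
  v=0000: Γ:[p3=F] Δ:[(p0 → p2)=T] refutes=False
  v=0001: Γ:[p3=T] Δ:[(p0 → p2)=T] refutes=False
  v=0010: Γ:[p3=F] Δ:[(p0 → p2)=T] refutes=False
  v=0011: Γ:[p3=T] Δ:[(p0 → p2)=T] refutes=False
  v=0100: Γ:[p3=F] Δ:[(p0 → p2)=T] refutes=False
  v=0101: Γ:[p3=T] Δ:[(p0 → p2)=T] refutes=False
  v=0110: Γ:[p3=F] Δ:[(p0 → p2)=T] refutes=False
  v=0111: Γ:[p3=T] Δ:[(p0 → p2)=T] refutes=False
  v=1000: Γ:[p3=F] Δ:[(p0 → p2)=F] refutes=False
  v=1001: Γ:[p3=T] Δ:[(p0 → p2)=F] refutes=True  ← countermodel

Result: NO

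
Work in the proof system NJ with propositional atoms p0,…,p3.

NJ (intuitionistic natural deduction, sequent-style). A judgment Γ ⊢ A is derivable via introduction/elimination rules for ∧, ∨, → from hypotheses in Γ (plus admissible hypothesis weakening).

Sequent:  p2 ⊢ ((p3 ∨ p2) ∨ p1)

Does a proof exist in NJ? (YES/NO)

Derivation (root first):
[∨I₁] p2 ⊢ ((p3 ∨ p2) ∨ p1)
  [∨I₂] p2 ⊢ (p3 ∨ p2)
    [Ax] p2 ⊢ p2

Result: YES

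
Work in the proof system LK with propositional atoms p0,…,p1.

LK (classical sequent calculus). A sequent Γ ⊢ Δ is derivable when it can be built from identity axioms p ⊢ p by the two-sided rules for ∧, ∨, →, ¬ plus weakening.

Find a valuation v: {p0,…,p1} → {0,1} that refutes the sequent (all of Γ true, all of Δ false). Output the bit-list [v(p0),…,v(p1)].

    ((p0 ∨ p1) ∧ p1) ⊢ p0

Enumerate valuations to refute Γ ⊢ Δ:
  v=00: Γ:[((p0 ∨ p1) ∧ p1)=F] Δ:[p0=F] refutes=False
  v=01: Γ:[((p0 ∨ p1) ∧ p1)=T] Δ:[p0=F] refutes=True  ← countermodel

Result: [0, 1]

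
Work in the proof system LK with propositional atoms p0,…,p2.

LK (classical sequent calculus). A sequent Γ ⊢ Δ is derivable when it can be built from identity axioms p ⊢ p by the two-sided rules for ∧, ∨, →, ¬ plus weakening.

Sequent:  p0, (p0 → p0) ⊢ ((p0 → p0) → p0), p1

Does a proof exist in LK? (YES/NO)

Derivation (root first):
[→L] p0, (p0 → p0) ⊢ ((p0 → p0) → p0), p1
  [Ax] p0 ⊢ p0
  [→R] p0 ⊢ p1, ((p0 → p0) → p0)
    [→L] p0, (p0 → p0) ⊢ p1, p0
      [Ax] p0 ⊢ p0
      [WR] p0 ⊢ p0, p1
        [Ax] p0 ⊢ p0

Result: YES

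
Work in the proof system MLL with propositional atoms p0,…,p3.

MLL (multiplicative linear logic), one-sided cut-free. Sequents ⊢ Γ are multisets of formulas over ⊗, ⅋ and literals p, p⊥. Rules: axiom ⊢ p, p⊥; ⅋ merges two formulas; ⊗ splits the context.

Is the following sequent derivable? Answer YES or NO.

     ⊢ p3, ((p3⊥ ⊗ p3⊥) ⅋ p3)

Derivation trace:
[⅋]  ⊢ p3, ((p3⊥ ⊗ p3⊥) ⅋ p3)
  [⊗]  ⊢ p3, p3, (p3⊥ ⊗ p3⊥)
    [Ax]  ⊢ p3, p3⊥
    [Ax]  ⊢ p3, p3⊥

Result: YES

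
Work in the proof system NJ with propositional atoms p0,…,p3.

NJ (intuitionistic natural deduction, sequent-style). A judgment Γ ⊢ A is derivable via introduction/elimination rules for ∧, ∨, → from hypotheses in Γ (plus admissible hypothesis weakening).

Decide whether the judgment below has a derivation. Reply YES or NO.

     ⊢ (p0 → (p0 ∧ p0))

Derivation trace:
[→I]  ⊢ (p0 → (p0 ∧ p0))
  [∧I] p0 ⊢ (p0 ∧ p0)
    [Ax] p0 ⊢ p0
    [Ax] p0 ⊢ p0

Result: YES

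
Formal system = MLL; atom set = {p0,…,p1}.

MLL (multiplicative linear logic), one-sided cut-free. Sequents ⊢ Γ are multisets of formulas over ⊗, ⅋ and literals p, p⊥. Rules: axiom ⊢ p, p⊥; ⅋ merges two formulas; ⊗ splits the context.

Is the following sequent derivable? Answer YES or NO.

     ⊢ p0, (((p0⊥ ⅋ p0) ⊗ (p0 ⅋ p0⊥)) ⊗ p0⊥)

Derivation (root first):
[⊗]  ⊢ p0, (((p0⊥ ⅋ p0) ⊗ (p0 ⅋ p0⊥)) ⊗ p0⊥)
  [⊗]  ⊢ ((p0⊥ ⅋ p0) ⊗ (p0 ⅋ p0⊥))
    [⅋]  ⊢ (p0⊥ ⅋ p0)
      [Ax]  ⊢ p0, p0⊥
    [⅋]  ⊢ (p0 ⅋ p0⊥)
      [Ax]  ⊢ p0, p0⊥
  [Ax]  ⊢ p0, p0⊥

Result: YES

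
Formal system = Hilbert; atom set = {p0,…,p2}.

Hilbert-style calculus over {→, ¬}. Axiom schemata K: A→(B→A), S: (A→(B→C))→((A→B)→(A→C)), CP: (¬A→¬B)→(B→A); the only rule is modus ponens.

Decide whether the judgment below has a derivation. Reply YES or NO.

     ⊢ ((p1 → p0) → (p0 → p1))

Enumerate valuations to refute Γ ⊢ Δ:
  v=000: Γ:[] Δ:[((p1 → p0) → (p0 → p1))=T] refutes=False
  v=001: Γ:[] Δ:[((p1 → p0) → (p0 → p1))=T] refutes=False
  v=010: Γ:[] Δ:[((p1 → p0) → (p0 → p1))=T] refutes=False
  v=011: Γ:[] Δ:[((p1 → p0) → (p0 → p1))=T] refutes=False
  v=100: Γ:[] Δ:[((p1 → p0) → (p0 → p1))=F] refutes=True  ← countermodel

Result: NO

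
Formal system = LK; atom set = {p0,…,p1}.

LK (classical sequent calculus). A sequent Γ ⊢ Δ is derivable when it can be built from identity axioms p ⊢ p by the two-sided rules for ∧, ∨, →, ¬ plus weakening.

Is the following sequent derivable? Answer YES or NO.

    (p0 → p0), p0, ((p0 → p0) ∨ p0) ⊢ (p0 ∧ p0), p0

Derivation trace:
[∨L] (p0 → p0), p0, ((p0 → p0) ∨ p0) ⊢ (p0 ∧ p0), p0
  [→L] p0, (p0 → p0) ⊢ p0
    [Ax] p0 ⊢ p0
    [Ax] p0 ⊢ p0
  [∧R] (p0 → p0), p0 ⊢ (p0 ∧ p0)
    [→L] p0, (p0 → p0) ⊢ p0
      [Ax] p0 ⊢ p0
      [Ax] p0 ⊢ p0
    [→L] p0, (p0 → p0) ⊢ p0
      [Ax] p0 ⊢ p0
      [Ax] p0 ⊢ p0

Result: YES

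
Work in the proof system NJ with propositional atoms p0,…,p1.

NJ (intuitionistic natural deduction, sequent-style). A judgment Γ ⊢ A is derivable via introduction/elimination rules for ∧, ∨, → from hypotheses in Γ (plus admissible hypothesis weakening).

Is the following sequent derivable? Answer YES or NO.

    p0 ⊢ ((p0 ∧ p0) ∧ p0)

Derivation (root first):
[∧I] p0 ⊢ ((p0 ∧ p0) ∧ p0)
  [∧I] p0 ⊢ (p0 ∧ p0)
    [Ax] p0 ⊢ p0
    [Ax] p0 ⊢ p0
  [Ax] p0 ⊢ p0

Result: YES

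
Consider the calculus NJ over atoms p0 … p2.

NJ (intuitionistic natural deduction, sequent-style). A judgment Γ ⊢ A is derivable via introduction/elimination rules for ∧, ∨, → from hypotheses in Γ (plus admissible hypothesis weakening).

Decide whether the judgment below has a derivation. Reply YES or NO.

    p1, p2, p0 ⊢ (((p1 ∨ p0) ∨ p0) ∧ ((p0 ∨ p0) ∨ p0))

Derivation trace:
[∧I] p1, p2, p0 ⊢ (((p1 ∨ p0) ∨ p0) ∧ ((p0 ∨ p0) ∨ p0))
  [∨I₁] p1 ⊢ ((p1 ∨ p0) ∨ p0)
    [∨I₁] p1 ⊢ (p1 ∨ p0)
      [Ax] p1 ⊢ p1
  [∨I₁] p0, p2 ⊢ ((p0 ∨ p0) ∨ p0)
    [∨I₁] p0, p2 ⊢ (p0 ∨ p0)
      [Wk] p0, p2 ⊢ p0
        [Ax] p0 ⊢ p0

Result: YES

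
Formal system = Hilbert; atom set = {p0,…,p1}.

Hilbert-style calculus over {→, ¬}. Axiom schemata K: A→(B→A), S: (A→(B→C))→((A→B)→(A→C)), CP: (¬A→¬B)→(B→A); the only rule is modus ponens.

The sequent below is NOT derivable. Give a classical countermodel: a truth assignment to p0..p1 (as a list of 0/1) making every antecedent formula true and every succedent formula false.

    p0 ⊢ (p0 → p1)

Enumerate valuations to refute Γ ⊢ Δ:
  v=00: Γ:[p0=F] Δ:[(p0 → p1)=T] refutes=False
  v=01: Γ:[p0=F] Δ:[(p0 → p1)=T] refutes=False
  v=10: Γ:[p0=T] Δ:[(p0 → p1)=F] refutes=True  ← countermodel

Result: [1, 0]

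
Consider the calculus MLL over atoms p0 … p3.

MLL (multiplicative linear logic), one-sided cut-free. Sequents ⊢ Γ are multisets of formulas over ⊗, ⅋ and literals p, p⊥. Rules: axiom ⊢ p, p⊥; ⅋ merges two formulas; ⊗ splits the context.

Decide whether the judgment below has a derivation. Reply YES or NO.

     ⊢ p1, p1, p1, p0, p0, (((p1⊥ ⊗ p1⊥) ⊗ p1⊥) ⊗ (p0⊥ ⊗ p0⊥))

Derivation (root first):
[⊗]  ⊢ p1, p1, p1, p0, p0, (((p1⊥ ⊗ p1⊥) ⊗ p1⊥) ⊗ (p0⊥ ⊗ p0⊥))
  [⊗]  ⊢ p1, p1, p1, ((p1⊥ ⊗ p1⊥) ⊗ p1⊥)
    [⊗]  ⊢ p1, p1, (p1⊥ ⊗ p1⊥)
      [Ax]  ⊢ p1, p1⊥
      [Ax]  ⊢ p1, p1⊥
    [Ax]  ⊢ p1, p1⊥
  [⊗]  ⊢ p0, p0, (p0⊥ ⊗ p0⊥)
    [Ax]  ⊢ p0, p0⊥
    [Ax]  ⊢ p0, p0⊥

Result: YES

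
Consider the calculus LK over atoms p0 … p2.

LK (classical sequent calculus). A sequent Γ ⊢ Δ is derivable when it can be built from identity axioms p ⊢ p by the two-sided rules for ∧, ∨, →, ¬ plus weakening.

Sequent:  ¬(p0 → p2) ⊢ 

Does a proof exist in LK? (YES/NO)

Enumerate valuations to refute Γ ⊢ Δ:
  v=000: Γ:[¬(p0 → p2)=F] Δ:[] refutes=False
  v=001: Γ:[¬(p0 → p2)=F] Δ:[] refutes=False
  v=010: Γ:[¬(p0 → p2)=F] Δ:[] refutes=False
  v=011: Γ:[¬(p0 → p2)=F] Δ:[] refutes=False
  v=100: Γ:[¬(p0 → p2)=T] Δ:[] refutes=True  ← countermodel

Result: NO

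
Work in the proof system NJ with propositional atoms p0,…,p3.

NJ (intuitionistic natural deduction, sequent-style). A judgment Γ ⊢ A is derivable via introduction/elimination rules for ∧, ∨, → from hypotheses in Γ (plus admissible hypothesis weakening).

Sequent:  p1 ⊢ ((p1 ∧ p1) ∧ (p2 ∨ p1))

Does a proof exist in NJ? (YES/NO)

Proof tree:
[∧I] p1 ⊢ ((p1 ∧ p1) ∧ (p2 ∨ p1))
  [∧I] p1 ⊢ (p1 ∧ p1)
    [Ax] p1 ⊢ p1
    [Ax] p1 ⊢ p1
  [∨I₂] p1 ⊢ (p2 ∨ p1)
    [Ax] p1 ⊢ p1

Result: YES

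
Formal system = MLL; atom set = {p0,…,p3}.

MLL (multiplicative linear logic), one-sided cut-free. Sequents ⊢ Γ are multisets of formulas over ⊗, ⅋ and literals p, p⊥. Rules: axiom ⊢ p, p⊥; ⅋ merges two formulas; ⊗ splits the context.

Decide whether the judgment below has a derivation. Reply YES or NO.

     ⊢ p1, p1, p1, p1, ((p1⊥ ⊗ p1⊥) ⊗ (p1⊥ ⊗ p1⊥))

Proof tree:
[⊗]  ⊢ p1, p1, p1, p1, ((p1⊥ ⊗ p1⊥) ⊗ (p1⊥ ⊗ p1⊥))
  [⊗]  ⊢ p1, p1, (p1⊥ ⊗ p1⊥)
    [Ax]  ⊢ p1, p1⊥
    [Ax]  ⊢ p1, p1⊥
  [⊗]  ⊢ p1, p1, (p1⊥ ⊗ p1⊥)
    [Ax]  ⊢ p1, p1⊥
    [Ax]  ⊢ p1, p1⊥

Result: YES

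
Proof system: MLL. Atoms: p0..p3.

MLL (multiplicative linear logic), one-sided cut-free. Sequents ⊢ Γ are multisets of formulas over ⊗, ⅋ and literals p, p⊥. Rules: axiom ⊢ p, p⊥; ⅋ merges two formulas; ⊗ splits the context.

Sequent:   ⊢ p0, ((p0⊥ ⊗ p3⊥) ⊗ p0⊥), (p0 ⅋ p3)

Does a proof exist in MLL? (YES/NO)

Derivation (root first):
[⅋]  ⊢ p0, ((p0⊥ ⊗ p3⊥) ⊗ p0⊥), (p0 ⅋ p3)
  [⊗]  ⊢ p0, p3, p0, ((p0⊥ ⊗ p3⊥) ⊗ p0⊥)
    [⊗]  ⊢ p0, p3, (p0⊥ ⊗ p3⊥)
      [Ax]  ⊢ p0, p0⊥
      [Ax]  ⊢ p3, p3⊥
    [Ax]  ⊢ p0, p0⊥

Result: YES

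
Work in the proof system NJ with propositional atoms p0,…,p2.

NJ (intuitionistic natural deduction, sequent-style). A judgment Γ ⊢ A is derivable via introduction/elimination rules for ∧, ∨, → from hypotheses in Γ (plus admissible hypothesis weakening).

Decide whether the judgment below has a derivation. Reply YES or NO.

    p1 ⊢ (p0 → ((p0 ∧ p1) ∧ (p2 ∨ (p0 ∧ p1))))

Proof tree:
[→I] p1 ⊢ (p0 → ((p0 ∧ p1) ∧ (p2 ∨ (p0 ∧ p1))))
  [∧I] p1, p0 ⊢ ((p0 ∧ p1) ∧ (p2 ∨ (p0 ∧ p1)))
    [∧I] p1, p0 ⊢ (p0 ∧ p1)
      [Ax] p0 ⊢ p0
      [Ax] p1 ⊢ p1
    [∨I₂] p1, p0 ⊢ (p2 ∨ (p0 ∧ p1))
      [∧I] p1, p0 ⊢ (p0 ∧ p1)
        [Ax] p0 ⊢ p0
        [Ax] p1 ⊢ p1

Result: YES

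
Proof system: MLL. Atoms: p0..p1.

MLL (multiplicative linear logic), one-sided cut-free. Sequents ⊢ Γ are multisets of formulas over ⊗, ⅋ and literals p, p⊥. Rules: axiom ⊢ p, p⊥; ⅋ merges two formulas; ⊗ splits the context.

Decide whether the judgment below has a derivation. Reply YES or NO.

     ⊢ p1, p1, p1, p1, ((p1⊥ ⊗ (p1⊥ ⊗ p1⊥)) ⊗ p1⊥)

Proof tree:
[⊗]  ⊢ p1, p1, p1, p1, ((p1⊥ ⊗ (p1⊥ ⊗ p1⊥)) ⊗ p1⊥)
  [⊗]  ⊢ p1, p1, p1, (p1⊥ ⊗ (p1⊥ ⊗ p1⊥))
    [Ax]  ⊢ p1, p1⊥
    [⊗]  ⊢ p1, p1, (p1⊥ ⊗ p1⊥)
      [Ax]  ⊢ p1, p1⊥
      [Ax]  ⊢ p1, p1⊥
  [Ax]  ⊢ p1, p1⊥

Result: YES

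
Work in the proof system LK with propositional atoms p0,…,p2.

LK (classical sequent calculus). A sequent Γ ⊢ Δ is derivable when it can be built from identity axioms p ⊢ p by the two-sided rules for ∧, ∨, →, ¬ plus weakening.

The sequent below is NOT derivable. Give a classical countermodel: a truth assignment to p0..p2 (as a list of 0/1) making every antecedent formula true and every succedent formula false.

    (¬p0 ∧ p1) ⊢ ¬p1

Truth-table refutation:
  v=000: Γ:[(¬p0 ∧ p1)=F] Δ:[¬p1=T] refutes=False
  v=001: Γ:[(¬p0 ∧ p1)=F] Δ:[¬p1=T] refutes=False
  v=010: Γ:[(¬p0 ∧ p1)=T] Δ:[¬p1=F] refutes=True  ← countermodel

Result: [0, 1, 0]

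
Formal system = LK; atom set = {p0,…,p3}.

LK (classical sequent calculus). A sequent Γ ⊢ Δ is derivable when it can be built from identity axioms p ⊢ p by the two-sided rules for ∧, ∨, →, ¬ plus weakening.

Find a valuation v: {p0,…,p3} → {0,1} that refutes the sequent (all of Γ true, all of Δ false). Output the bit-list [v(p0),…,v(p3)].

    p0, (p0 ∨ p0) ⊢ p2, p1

Truth-table refutation:
  v=0000: Γ:[p0=F, (p0 ∨ p0)=F] Δ:[p2=F, p1=F] refutes=False
  v=0001: Γ:[p0=F, (p0 ∨ p0)=F] Δ:[p2=F, p1=F] refutes=False
  v=0010: Γ:[p0=F, (p0 ∨ p0)=F] Δ:[p2=T, p1=F] refutes=False
  v=0011: Γ:[p0=F, (p0 ∨ p0)=F] Δ:[p2=T, p1=F] refutes=False
  v=0100: Γ:[p0=F, (p0 ∨ p0)=F] Δ:[p2=F, p1=T] refutes=False
  v=0101: Γ:[p0=F, (p0 ∨ p0)=F] Δ:[p2=F, p1=T] refutes=False
  v=0110: Γ:[p0=F, (p0 ∨ p0)=F] Δ:[p2=T, p1=T] refutes=False
  v=0111: Γ:[p0=F, (p0 ∨ p0)=F] Δ:[p2=T, p1=T] refutes=False
  v=1000: Γ:[p0=T, (p0 ∨ p0)=T] Δ:[p2=F, p1=F] refutes=True  ← countermodel

Result: [1, 0, 0, 0]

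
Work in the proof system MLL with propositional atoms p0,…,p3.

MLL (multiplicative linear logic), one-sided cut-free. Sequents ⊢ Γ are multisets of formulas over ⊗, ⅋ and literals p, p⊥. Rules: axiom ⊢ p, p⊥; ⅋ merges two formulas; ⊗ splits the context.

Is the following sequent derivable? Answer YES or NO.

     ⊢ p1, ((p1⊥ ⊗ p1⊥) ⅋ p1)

Derivation (root first):
[⅋]  ⊢ p1, ((p1⊥ ⊗ p1⊥) ⅋ p1)
  [⊗]  ⊢ p1, p1, (p1⊥ ⊗ p1⊥)
    [Ax]  ⊢ p1, p1⊥
    [Ax]  ⊢ p1, p1⊥

Result: YES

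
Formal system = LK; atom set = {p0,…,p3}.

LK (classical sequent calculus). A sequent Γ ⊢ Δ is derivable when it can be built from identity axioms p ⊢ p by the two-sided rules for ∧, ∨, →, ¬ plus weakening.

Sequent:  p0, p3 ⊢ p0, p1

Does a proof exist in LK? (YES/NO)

Derivation (root first):
[WL] p0, p3 ⊢ p0, p1
  [WR] p0 ⊢ p0, p1
    [Ax] p0 ⊢ p0

Result: YES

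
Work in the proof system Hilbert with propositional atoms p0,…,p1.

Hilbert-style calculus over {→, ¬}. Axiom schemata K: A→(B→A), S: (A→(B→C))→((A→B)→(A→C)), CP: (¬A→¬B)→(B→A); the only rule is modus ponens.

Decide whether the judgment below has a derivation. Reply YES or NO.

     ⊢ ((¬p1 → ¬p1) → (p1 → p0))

Enumerate valuations to refute Γ ⊢ Δ:
  v=00: Γ:[] Δ:[((¬p1 → ¬p1) → (p1 → p0))=T] refutes=False
  v=01: Γ:[] Δ:[((¬p1 → ¬p1) → (p1 → p0))=F] refutes=True  ← countermodel

Result: NO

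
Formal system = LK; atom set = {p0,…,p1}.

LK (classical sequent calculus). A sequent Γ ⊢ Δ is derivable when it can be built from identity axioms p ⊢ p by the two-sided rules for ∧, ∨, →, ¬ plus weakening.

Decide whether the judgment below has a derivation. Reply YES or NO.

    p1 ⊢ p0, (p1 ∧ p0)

Enumerate valuations to refute Γ ⊢ Δ:
  v=00: Γ:[p1=F] Δ:[p0=F, (p1 ∧ p0)=F] refutes=False
  v=01: Γ:[p1=T] Δ:[p0=F, (p1 ∧ p0)=F] refutes=True  ← countermodel

Result: NO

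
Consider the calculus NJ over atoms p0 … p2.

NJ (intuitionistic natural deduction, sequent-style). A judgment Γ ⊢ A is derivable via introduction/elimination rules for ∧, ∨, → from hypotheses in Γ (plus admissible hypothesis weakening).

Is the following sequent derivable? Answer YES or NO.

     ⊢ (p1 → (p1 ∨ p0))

Derivation trace:
[→I]  ⊢ (p1 → (p1 ∨ p0))
  [∨I₁] p1 ⊢ (p1 ∨ p0)
    [Ax] p1 ⊢ p1

Result: YES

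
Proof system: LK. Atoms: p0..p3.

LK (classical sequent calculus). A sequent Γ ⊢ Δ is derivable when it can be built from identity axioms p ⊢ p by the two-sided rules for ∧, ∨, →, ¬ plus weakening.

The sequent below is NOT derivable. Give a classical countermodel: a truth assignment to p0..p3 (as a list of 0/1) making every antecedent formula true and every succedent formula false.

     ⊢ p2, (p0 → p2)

Search for a countermodel by truth-table:
  v=0000: Γ:[] Δ:[p2=F, (p0 → p2)=T] refutes=False
  v=0001: Γ:[] Δ:[p2=F, (p0 → p2)=T] refutes=False
  v=0010: Γ:[] Δ:[p2=T, (p0 → p2)=T] refutes=False
  v=0011: Γ:[] Δ:[p2=T, (p0 → p2)=T] refutes=False
  v=0100: Γ:[] Δ:[p2=F, (p0 → p2)=T] refutes=False
  v=0101: Γ:[] Δ:[p2=F, (p0 → p2)=T] refutes=False
  v=0110: Γ:[] Δ:[p2=T, (p0 → p2)=T] refutes=False
  v=0111: Γ:[] Δ:[p2=T, (p0 → p2)=T] refutes=False
  v=1000: Γ:[] Δ:[p2=F, (p0 → p2)=F] refutes=True  ← countermodel

Result: [1, 0, 0, 0]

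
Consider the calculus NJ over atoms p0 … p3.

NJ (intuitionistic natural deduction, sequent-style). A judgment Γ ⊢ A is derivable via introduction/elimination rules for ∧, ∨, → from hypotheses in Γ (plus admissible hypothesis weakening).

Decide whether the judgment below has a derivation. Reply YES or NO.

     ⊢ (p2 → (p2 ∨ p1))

Derivation trace:
[→I]  ⊢ (p2 → (p2 ∨ p1))
  [∨I₁] p2 ⊢ (p2 ∨ p1)
    [Ax] p2 ⊢ p2

Result: YES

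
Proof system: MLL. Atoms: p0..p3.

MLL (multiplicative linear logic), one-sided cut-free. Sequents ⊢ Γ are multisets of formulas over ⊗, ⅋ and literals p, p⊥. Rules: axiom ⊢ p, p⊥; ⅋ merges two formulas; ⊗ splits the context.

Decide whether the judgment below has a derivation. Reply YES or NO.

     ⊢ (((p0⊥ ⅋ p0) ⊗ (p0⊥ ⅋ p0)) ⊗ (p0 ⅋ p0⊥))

Derivation trace:
[⊗]  ⊢ (((p0⊥ ⅋ p0) ⊗ (p0⊥ ⅋ p0)) ⊗ (p0 ⅋ p0⊥))
  [⊗]  ⊢ ((p0⊥ ⅋ p0) ⊗ (p0⊥ ⅋ p0))
    [⅋]  ⊢ (p0⊥ ⅋ p0)
      [Ax]  ⊢ p0, p0⊥
    [⅋]  ⊢ (p0⊥ ⅋ p0)
      [Ax]  ⊢ p0, p0⊥
  [⅋]  ⊢ (p0 ⅋ p0⊥)
    [Ax]  ⊢ p0, p0⊥

Result: YES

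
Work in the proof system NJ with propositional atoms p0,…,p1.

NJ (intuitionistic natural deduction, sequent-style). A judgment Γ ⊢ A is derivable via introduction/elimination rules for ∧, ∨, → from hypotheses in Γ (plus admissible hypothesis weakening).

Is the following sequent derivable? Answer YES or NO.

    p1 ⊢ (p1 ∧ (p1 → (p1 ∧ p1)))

Derivation (root first):
[∧I] p1 ⊢ (p1 ∧ (p1 → (p1 ∧ p1)))
  [Ax] p1 ⊢ p1
  [→I]  ⊢ (p1 → (p1 ∧ p1))
    [∧I] p1 ⊢ (p1 ∧ p1)
      [Ax] p1 ⊢ p1
      [Ax] p1 ⊢ p1

Result: YES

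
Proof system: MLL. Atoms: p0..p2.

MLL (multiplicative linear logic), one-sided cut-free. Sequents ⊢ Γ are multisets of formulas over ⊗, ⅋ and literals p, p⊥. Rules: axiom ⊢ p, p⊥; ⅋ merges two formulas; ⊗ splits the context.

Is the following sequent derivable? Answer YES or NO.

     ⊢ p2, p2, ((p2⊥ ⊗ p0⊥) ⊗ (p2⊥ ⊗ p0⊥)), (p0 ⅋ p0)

Proof tree:
[⅋]  ⊢ p2, p2, ((p2⊥ ⊗ p0⊥) ⊗ (p2⊥ ⊗ p0⊥)), (p0 ⅋ p0)
  [⊗]  ⊢ p2, p0, p2, p0, ((p2⊥ ⊗ p0⊥) ⊗ (p2⊥ ⊗ p0⊥))
    [⊗]  ⊢ p2, p0, (p2⊥ ⊗ p0⊥)
      [Ax]  ⊢ p2, p2⊥
      [Ax]  ⊢ p0, p0⊥
    [⊗]  ⊢ p2, p0, (p2⊥ ⊗ p0⊥)
      [Ax]  ⊢ p2, p2⊥
      [Ax]  ⊢ p0, p0⊥

Result: YES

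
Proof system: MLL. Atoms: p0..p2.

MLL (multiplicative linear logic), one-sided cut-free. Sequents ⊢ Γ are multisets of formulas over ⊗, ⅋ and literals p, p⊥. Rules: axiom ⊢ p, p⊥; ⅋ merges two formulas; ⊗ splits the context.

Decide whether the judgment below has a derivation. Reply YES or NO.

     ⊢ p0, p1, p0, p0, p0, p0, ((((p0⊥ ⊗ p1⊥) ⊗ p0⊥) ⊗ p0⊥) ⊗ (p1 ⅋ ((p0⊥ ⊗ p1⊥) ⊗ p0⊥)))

Derivation (root first):
[⊗]  ⊢ p0, p1, p0, p0, p0, p0, ((((p0⊥ ⊗ p1⊥) ⊗ p0⊥) ⊗ p0⊥) ⊗ (p1 ⅋ ((p0⊥ ⊗ p1⊥) ⊗ p0⊥)))
  [⊗]  ⊢ p0, p1, p0, p0, (((p0⊥ ⊗ p1⊥) ⊗ p0⊥) ⊗ p0⊥)
    [⊗]  ⊢ p0, p1, p0, ((p0⊥ ⊗ p1⊥) ⊗ p0⊥)
      [⊗]  ⊢ p0, p1, (p0⊥ ⊗ p1⊥)
        [Ax]  ⊢ p0, p0⊥
        [Ax]  ⊢ p1, p1⊥
      [Ax]  ⊢ p0, p0⊥
    [Ax]  ⊢ p0, p0⊥
  [⅋]  ⊢ p0, p0, (p1 ⅋ ((p0⊥ ⊗ p1⊥) ⊗ p0⊥))
    [⊗]  ⊢ p0, p1, p0, ((p0⊥ ⊗ p1⊥) ⊗ p0⊥)
      [⊗]  ⊢ p0, p1, (p0⊥ ⊗ p1⊥)
        [Ax]  ⊢ p0, p0⊥
        [Ax]  ⊢ p1, p1⊥
      [Ax]  ⊢ p0, p0⊥

Result: YES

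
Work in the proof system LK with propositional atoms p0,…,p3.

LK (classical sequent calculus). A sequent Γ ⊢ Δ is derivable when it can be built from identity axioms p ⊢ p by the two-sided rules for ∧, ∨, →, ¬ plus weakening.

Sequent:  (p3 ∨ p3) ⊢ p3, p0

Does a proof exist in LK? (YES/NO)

Derivation trace:
[∨L] (p3 ∨ p3) ⊢ p3, p0
  [WR] p3 ⊢ p3, p0
    [Ax] p3 ⊢ p3
  [Ax] p3 ⊢ p3

Result: YES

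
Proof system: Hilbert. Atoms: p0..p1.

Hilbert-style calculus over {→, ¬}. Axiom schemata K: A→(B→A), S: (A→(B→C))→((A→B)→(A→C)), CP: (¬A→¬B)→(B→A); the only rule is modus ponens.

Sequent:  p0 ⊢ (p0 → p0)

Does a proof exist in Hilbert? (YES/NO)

Derivation (root first):
[MP] p0 ⊢ (p0 → p0)
  [MP]  ⊢ ((p0 → p0) → (p0 → p0))
    [S]  ⊢ ((p0 → (p0 → p0)) → ((p0 → p0) → (p0 → p0)))
    [K]  ⊢ (p0 → (p0 → p0))
  [MP] p0 ⊢ (p0 → p0)
    [K]  ⊢ (p0 → (p0 → p0))
    [Hyp] p0 ⊢ p0

Result: YES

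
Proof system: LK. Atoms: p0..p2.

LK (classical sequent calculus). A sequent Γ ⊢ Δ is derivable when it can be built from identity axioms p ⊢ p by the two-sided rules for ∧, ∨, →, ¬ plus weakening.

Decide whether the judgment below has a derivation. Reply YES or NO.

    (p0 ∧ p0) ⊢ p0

Derivation (root first):
[∧L] (p0 ∧ p0) ⊢ p0
  [WL] p0, p0 ⊢ p0
    [Ax] p0 ⊢ p0

Result: YES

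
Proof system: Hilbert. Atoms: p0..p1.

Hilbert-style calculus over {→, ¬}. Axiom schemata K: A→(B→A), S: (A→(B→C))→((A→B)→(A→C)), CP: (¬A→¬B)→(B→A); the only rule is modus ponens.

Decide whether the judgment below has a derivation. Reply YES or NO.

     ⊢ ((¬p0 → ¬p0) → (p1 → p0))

Truth-table refutation:
  v=00: Γ:[] Δ:[((¬p0 → ¬p0) → (p1 → p0))=T] refutes=False
  v=01: Γ:[] Δ:[((¬p0 → ¬p0) → (p1 → p0))=F] refutes=True  ← countermodel

Result: NO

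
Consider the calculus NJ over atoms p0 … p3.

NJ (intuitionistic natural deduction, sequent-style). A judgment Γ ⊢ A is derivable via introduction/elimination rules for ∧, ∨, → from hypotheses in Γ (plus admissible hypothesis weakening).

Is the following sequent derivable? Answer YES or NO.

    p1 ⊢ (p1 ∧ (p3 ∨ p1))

Derivation (root first):
[∧I] p1 ⊢ (p1 ∧ (p3 ∨ p1))
  [Ax] p1 ⊢ p1
  [∨I₂] p1 ⊢ (p3 ∨ p1)
    [Ax] p1 ⊢ p1

Result: YES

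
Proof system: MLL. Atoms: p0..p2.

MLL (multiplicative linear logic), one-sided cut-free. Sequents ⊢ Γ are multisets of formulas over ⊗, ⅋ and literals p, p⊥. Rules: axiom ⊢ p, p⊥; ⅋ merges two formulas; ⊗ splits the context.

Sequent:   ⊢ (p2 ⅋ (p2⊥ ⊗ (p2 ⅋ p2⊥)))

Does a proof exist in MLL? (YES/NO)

Proof tree:
[⅋]  ⊢ (p2 ⅋ (p2⊥ ⊗ (p2 ⅋ p2⊥)))
  [⊗]  ⊢ p2, (p2⊥ ⊗ (p2 ⅋ p2⊥))
    [Ax]  ⊢ p2, p2⊥
    [⅋]  ⊢ (p2 ⅋ p2⊥)
      [Ax]  ⊢ p2, p2⊥

Result: YES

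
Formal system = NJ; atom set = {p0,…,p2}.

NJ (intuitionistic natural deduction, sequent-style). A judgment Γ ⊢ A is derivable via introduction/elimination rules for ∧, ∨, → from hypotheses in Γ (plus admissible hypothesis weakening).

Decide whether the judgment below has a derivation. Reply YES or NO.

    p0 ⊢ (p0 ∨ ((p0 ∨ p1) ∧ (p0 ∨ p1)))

Derivation (root first):
[∨I₂] p0 ⊢ (p0 ∨ ((p0 ∨ p1) ∧ (p0 ∨ p1)))
  [∧I] p0 ⊢ ((p0 ∨ p1) ∧ (p0 ∨ p1))
    [∨I₁] p0 ⊢ (p0 ∨ p1)
      [Ax] p0 ⊢ p0
    [∨I₁] p0 ⊢ (p0 ∨ p1)
      [Ax] p0 ⊢ p0

Result: YES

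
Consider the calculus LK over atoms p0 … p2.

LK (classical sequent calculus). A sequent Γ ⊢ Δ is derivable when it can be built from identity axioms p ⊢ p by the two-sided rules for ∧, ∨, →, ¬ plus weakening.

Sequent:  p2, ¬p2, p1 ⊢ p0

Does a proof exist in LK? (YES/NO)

Proof tree:
[WR] p2, ¬p2, p1 ⊢ p0
  [WL] p2, ¬p2, p1 ⊢ 
    [¬L] p2, ¬p2 ⊢ 
      [Ax] p2 ⊢ p2

Result: YES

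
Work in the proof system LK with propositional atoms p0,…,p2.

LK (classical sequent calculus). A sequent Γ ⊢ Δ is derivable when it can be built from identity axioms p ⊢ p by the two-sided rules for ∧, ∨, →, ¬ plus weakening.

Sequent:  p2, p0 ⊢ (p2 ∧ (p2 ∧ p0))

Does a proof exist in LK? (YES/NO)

Derivation (root first):
[∧R] p2, p0 ⊢ (p2 ∧ (p2 ∧ p0))
  [Ax] p2 ⊢ p2
  [∧R] p2, p0 ⊢ (p2 ∧ p0)
    [Ax] p2 ⊢ p2
    [Ax] p0 ⊢ p0

Result: YES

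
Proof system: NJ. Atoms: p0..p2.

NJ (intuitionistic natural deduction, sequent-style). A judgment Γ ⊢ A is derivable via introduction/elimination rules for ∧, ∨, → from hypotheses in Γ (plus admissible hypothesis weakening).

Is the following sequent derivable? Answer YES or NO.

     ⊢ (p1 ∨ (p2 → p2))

Derivation trace:
[∨I₂]  ⊢ (p1 ∨ (p2 → p2))
  [→I]  ⊢ (p2 → p2)
    [Ax] p2 ⊢ p2

Result: YES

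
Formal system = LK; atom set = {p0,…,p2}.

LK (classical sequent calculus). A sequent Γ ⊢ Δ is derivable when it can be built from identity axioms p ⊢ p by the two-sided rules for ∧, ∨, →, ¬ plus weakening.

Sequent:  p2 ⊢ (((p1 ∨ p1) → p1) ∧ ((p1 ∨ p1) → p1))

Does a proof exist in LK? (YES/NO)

Proof tree:
[∧R] p2 ⊢ (((p1 ∨ p1) → p1) ∧ ((p1 ∨ p1) → p1))
  [→R]  ⊢ ((p1 ∨ p1) → p1)
    [∨L] (p1 ∨ p1) ⊢ p1
      [Ax] p1 ⊢ p1
      [Ax] p1 ⊢ p1
  [WL] p2 ⊢ ((p1 ∨ p1) → p1)
    [→R]  ⊢ ((p1 ∨ p1) → p1)
      [∨L] (p1 ∨ p1) ⊢ p1
        [Ax] p1 ⊢ p1
        [Ax] p1 ⊢ p1

Result: YES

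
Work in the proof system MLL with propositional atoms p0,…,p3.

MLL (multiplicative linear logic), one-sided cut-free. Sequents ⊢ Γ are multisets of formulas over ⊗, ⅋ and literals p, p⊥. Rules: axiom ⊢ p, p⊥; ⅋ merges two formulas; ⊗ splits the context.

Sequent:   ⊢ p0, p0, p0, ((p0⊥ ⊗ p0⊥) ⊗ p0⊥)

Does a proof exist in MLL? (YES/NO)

Derivation trace:
[⊗]  ⊢ p0, p0, p0, ((p0⊥ ⊗ p0⊥) ⊗ p0⊥)
  [⊗]  ⊢ p0, p0, (p0⊥ ⊗ p0⊥)
    [Ax]  ⊢ p0, p0⊥
    [Ax]  ⊢ p0, p0⊥
  [Ax]  ⊢ p0, p0⊥

Result: YES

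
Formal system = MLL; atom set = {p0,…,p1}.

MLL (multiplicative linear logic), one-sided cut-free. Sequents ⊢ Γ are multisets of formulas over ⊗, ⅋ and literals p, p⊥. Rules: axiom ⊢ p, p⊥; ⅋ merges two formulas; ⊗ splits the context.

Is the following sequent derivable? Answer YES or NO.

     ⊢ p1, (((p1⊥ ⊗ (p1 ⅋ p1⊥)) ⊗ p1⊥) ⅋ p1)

Derivation (root first):
[⅋]  ⊢ p1, (((p1⊥ ⊗ (p1 ⅋ p1⊥)) ⊗ p1⊥) ⅋ p1)
  [⊗]  ⊢ p1, p1, ((p1⊥ ⊗ (p1 ⅋ p1⊥)) ⊗ p1⊥)
    [⊗]  ⊢ p1, (p1⊥ ⊗ (p1 ⅋ p1⊥))
      [Ax]  ⊢ p1, p1⊥
      [⅋]  ⊢ (p1 ⅋ p1⊥)
        [Ax]  ⊢ p1, p1⊥
    [Ax]  ⊢ p1, p1⊥

Result: YES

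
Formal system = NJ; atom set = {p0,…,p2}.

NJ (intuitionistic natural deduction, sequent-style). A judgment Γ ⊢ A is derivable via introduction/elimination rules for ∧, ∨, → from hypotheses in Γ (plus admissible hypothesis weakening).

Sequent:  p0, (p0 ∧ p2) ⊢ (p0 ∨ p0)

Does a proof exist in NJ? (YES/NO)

Derivation (root first):
[∨I₂] p0, (p0 ∧ p2) ⊢ (p0 ∨ p0)
  [Wk] p0, (p0 ∧ p2) ⊢ p0
    [Ax] p0 ⊢ p0

Result: YES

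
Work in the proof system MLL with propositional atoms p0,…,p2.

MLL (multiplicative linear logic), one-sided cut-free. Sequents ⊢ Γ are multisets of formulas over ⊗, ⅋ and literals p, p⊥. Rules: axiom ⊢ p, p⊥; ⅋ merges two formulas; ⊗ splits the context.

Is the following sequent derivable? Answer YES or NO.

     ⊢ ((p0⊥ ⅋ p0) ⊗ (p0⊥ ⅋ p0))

Derivation trace:
[⊗]  ⊢ ((p0⊥ ⅋ p0) ⊗ (p0⊥ ⅋ p0))
  [⅋]  ⊢ (p0⊥ ⅋ p0)
    [Ax]  ⊢ p0, p0⊥
  [⅋]  ⊢ (p0⊥ ⅋ p0)
    [Ax]  ⊢ p0, p0⊥

Result: YES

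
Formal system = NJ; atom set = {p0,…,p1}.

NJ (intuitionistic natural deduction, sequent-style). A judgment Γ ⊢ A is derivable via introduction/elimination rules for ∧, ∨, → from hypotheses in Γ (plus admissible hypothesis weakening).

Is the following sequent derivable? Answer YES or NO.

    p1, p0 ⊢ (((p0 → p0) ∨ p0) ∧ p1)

Proof tree:
[∧I] p1, p0 ⊢ (((p0 → p0) ∨ p0) ∧ p1)
  [∨I₁] p0 ⊢ ((p0 → p0) ∨ p0)
    [Wk] p0 ⊢ (p0 → p0)
      [→I]  ⊢ (p0 → p0)
        [Ax] p0 ⊢ p0
  [Ax] p1 ⊢ p1

Result: YES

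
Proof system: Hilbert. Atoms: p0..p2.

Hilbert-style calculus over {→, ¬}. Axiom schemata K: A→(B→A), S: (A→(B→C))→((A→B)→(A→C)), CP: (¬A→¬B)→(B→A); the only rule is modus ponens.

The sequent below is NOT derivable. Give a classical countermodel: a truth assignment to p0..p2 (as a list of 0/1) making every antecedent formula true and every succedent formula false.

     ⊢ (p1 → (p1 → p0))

Truth-table refutation:
  v=000: Γ:[] Δ:[(p1 → (p1 → p0))=T] refutes=False
  v=001: Γ:[] Δ:[(p1 → (p1 → p0))=T] refutes=False
  v=010: Γ:[] Δ:[(p1 → (p1 → p0))=F] refutes=True  ← countermodel

Result: [0, 1, 0]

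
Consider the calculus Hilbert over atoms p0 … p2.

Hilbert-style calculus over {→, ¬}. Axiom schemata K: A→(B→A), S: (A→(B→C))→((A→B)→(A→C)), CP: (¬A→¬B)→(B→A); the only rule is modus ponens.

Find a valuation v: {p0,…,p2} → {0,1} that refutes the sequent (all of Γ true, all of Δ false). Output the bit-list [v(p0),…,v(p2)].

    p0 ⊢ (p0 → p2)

Truth-table refutation:
  v=000: Γ:[p0=F] Δ:[(p0 → p2)=T] refutes=False
  v=001: Γ:[p0=F] Δ:[(p0 → p2)=T] refutes=False
  v=010: Γ:[p0=F] Δ:[(p0 → p2)=T] refutes=False
  v=011: Γ:[p0=F] Δ:[(p0 → p2)=T] refutes=False
  v=100: Γ:[p0=T] Δ:[(p0 → p2)=F] refutes=True  ← countermodel

Result: [1, 0, 0]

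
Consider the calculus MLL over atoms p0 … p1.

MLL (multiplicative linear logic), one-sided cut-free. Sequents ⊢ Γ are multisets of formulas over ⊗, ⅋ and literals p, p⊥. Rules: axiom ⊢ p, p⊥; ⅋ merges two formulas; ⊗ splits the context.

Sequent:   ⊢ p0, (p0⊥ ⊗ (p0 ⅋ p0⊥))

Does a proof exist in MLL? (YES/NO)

Derivation (root first):
[⊗]  ⊢ p0, (p0⊥ ⊗ (p0 ⅋ p0⊥))
  [Ax]  ⊢ p0, p0⊥
  [⅋]  ⊢ (p0 ⅋ p0⊥)
    [Ax]  ⊢ p0, p0⊥

Result: YES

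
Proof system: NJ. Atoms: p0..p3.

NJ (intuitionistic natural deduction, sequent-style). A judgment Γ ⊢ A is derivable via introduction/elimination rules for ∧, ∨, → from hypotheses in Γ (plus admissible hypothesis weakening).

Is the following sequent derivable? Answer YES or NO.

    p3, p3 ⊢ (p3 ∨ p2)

Derivation (root first):
[Wk] p3, p3 ⊢ (p3 ∨ p2)
  [∨I₁] p3 ⊢ (p3 ∨ p2)
    [Ax] p3 ⊢ p3

Result: YES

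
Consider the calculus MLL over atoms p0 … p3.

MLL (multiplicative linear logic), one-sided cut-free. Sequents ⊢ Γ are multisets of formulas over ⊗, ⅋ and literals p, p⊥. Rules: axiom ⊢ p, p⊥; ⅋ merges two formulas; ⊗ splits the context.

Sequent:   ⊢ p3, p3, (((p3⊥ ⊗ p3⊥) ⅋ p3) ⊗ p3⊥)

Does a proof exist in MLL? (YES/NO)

Derivation (root first):
[⊗]  ⊢ p3, p3, (((p3⊥ ⊗ p3⊥) ⅋ p3) ⊗ p3⊥)
  [⅋]  ⊢ p3, ((p3⊥ ⊗ p3⊥) ⅋ p3)
    [⊗]  ⊢ p3, p3, (p3⊥ ⊗ p3⊥)
      [Ax]  ⊢ p3, p3⊥
      [Ax]  ⊢ p3, p3⊥
  [Ax]  ⊢ p3, p3⊥

Result: YES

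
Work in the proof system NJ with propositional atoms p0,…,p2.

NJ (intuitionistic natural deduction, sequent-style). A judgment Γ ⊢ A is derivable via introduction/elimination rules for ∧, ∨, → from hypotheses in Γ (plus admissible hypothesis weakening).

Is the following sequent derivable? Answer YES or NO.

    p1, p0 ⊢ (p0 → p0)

Derivation trace:
[Wk] p1, p0 ⊢ (p0 → p0)
  [Wk] p1 ⊢ (p0 → p0)
    [→I]  ⊢ (p0 → p0)
      [Ax] p0 ⊢ p0

Result: YES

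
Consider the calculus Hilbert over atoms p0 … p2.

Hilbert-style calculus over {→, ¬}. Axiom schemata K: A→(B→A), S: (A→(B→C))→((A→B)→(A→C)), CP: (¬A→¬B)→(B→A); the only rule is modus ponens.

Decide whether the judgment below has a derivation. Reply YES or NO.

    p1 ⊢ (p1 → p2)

Search for a countermodel by truth-table:
  v=000: Γ:[p1=F] Δ:[(p1 → p2)=T] refutes=False
  v=001: Γ:[p1=F] Δ:[(p1 → p2)=T] refutes=False
  v=010: Γ:[p1=T] Δ:[(p1 → p2)=F] refutes=True  ← countermodel

Result: NO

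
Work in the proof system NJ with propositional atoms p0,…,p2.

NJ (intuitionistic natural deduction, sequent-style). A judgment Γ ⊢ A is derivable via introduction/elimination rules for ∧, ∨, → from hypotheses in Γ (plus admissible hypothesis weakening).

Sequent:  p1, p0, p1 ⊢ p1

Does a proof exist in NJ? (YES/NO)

Proof tree:
[Wk] p1, p0, p1 ⊢ p1
  [Wk] p1, p0 ⊢ p1
    [Ax] p1 ⊢ p1

Result: YES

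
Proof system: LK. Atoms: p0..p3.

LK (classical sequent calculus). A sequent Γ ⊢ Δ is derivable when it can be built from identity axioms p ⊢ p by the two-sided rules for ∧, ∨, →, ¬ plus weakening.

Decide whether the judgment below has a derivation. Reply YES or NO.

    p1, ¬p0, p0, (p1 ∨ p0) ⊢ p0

Derivation trace:
[∨L] p1, ¬p0, p0, (p1 ∨ p0) ⊢ p0
  [WR] p0, ¬p0, p1 ⊢ p0
    [WL] p0, ¬p0, p1 ⊢ 
      [¬L] p0, ¬p0 ⊢ 
        [Ax] p0 ⊢ p0
  [WL] p0, ¬p0, p1, p0 ⊢ 
    [WL] p0, ¬p0, p1 ⊢ 
      [¬L] p0, ¬p0 ⊢ 
        [Ax] p0 ⊢ p0

Result: YES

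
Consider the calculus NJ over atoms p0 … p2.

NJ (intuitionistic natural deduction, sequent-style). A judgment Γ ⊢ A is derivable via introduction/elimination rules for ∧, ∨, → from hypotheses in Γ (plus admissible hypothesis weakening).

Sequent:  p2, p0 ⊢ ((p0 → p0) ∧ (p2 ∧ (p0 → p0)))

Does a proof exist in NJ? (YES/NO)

Derivation (root first):
[∧I] p2, p0 ⊢ ((p0 → p0) ∧ (p2 ∧ (p0 → p0)))
  [→I] p0 ⊢ (p0 → p0)
    [Wk] p0, p0 ⊢ p0
      [Ax] p0 ⊢ p0
  [∧I] p2, p0 ⊢ (p2 ∧ (p0 → p0))
    [Ax] p2 ⊢ p2
    [→I] p0 ⊢ (p0 → p0)
      [Wk] p0, p0 ⊢ p0
        [Ax] p0 ⊢ p0

Result: YES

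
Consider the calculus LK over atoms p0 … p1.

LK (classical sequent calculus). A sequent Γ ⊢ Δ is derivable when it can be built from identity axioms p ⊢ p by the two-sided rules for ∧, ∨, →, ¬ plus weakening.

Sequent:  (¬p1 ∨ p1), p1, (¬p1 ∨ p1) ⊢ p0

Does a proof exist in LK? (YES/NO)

Search for a countermodel by truth-table:
  v=00: Γ:[(¬p1 ∨ p1)=T, p1=F, (¬p1 ∨ p1)=T] Δ:[p0=F] refutes=False
  v=01: Γ:[(¬p1 ∨ p1)=T, p1=T, (¬p1 ∨ p1)=T] Δ:[p0=F] refutes=True  ← countermodel

Result: NO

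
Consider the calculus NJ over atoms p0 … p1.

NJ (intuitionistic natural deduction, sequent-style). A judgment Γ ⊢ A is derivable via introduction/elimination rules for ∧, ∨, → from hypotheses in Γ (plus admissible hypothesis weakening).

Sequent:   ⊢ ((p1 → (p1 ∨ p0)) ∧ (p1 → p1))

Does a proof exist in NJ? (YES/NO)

Derivation (root first):
[∧I]  ⊢ ((p1 → (p1 ∨ p0)) ∧ (p1 → p1))
  [→I]  ⊢ (p1 → (p1 ∨ p0))
    [∨I₁] p1 ⊢ (p1 ∨ p0)
      [Ax] p1 ⊢ p1
  [→I]  ⊢ (p1 → p1)
    [Ax] p1 ⊢ p1

Result: YES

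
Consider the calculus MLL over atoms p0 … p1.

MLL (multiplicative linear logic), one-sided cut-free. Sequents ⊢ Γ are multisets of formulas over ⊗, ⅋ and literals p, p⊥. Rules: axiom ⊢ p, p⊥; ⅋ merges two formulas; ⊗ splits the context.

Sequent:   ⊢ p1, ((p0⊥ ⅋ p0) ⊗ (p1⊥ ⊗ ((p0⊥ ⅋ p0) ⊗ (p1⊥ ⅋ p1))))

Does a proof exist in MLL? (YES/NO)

Proof tree:
[⊗]  ⊢ p1, ((p0⊥ ⅋ p0) ⊗ (p1⊥ ⊗ ((p0⊥ ⅋ p0) ⊗ (p1⊥ ⅋ p1))))
  [⅋]  ⊢ (p0⊥ ⅋ p0)
    [Ax]  ⊢ p0, p0⊥
  [⊗]  ⊢ p1, (p1⊥ ⊗ ((p0⊥ ⅋ p0) ⊗ (p1⊥ ⅋ p1)))
    [Ax]  ⊢ p1, p1⊥
    [⊗]  ⊢ ((p0⊥ ⅋ p0) ⊗ (p1⊥ ⅋ p1))
      [⅋]  ⊢ (p0⊥ ⅋ p0)
        [Ax]  ⊢ p0, p0⊥
      [⅋]  ⊢ (p1⊥ ⅋ p1)
        [Ax]  ⊢ p1, p1⊥

Result: YES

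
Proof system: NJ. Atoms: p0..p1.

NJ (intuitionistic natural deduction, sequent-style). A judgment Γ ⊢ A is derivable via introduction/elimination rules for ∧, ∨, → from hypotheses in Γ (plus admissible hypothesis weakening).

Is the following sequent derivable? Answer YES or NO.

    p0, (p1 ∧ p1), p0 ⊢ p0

Derivation trace:
[Wk] p0, (p1 ∧ p1), p0 ⊢ p0
  [Wk] p0, (p1 ∧ p1) ⊢ p0
    [Ax] p0 ⊢ p0

Result: YES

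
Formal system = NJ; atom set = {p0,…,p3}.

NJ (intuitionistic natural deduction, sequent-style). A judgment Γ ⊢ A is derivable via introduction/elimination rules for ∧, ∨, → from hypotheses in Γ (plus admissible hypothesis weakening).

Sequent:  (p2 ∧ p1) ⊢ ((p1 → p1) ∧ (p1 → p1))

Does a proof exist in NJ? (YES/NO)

Derivation trace:
[∧I] (p2 ∧ p1) ⊢ ((p1 → p1) ∧ (p1 → p1))
  [Wk] (p2 ∧ p1) ⊢ (p1 → p1)
    [→I]  ⊢ (p1 → p1)
      [Ax] p1 ⊢ p1
  [Wk] (p2 ∧ p1) ⊢ (p1 → p1)
    [→I]  ⊢ (p1 → p1)
      [Ax] p1 ⊢ p1

Result: YES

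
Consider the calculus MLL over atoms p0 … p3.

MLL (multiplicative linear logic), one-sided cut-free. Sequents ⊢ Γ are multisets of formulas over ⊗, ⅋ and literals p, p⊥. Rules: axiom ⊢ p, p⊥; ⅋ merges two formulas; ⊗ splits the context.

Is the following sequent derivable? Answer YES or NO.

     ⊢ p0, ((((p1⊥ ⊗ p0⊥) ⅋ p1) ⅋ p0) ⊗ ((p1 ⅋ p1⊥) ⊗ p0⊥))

Derivation (root first):
[⊗]  ⊢ p0, ((((p1⊥ ⊗ p0⊥) ⅋ p1) ⅋ p0) ⊗ ((p1 ⅋ p1⊥) ⊗ p0⊥))
  [⅋]  ⊢ (((p1⊥ ⊗ p0⊥) ⅋ p1) ⅋ p0)
    [⅋]  ⊢ p0, ((p1⊥ ⊗ p0⊥) ⅋ p1)
      [⊗]  ⊢ p1, p0, (p1⊥ ⊗ p0⊥)
        [Ax]  ⊢ p1, p1⊥
        [Ax]  ⊢ p0, p0⊥
  [⊗]  ⊢ p0, ((p1 ⅋ p1⊥) ⊗ p0⊥)
    [⅋]  ⊢ (p1 ⅋ p1⊥)
      [Ax]  ⊢ p1, p1⊥
    [Ax]  ⊢ p0, p0⊥

Result: YES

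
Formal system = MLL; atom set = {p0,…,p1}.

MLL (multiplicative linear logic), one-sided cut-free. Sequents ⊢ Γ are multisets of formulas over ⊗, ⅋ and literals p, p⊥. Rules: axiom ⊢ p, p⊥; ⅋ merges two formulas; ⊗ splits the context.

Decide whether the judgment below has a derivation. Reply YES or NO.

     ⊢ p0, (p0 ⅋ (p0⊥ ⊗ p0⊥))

Derivation (root first):
[⅋]  ⊢ p0, (p0 ⅋ (p0⊥ ⊗ p0⊥))
  [⊗]  ⊢ p0, p0, (p0⊥ ⊗ p0⊥)
    [Ax]  ⊢ p0, p0⊥
    [Ax]  ⊢ p0, p0⊥

Result: YES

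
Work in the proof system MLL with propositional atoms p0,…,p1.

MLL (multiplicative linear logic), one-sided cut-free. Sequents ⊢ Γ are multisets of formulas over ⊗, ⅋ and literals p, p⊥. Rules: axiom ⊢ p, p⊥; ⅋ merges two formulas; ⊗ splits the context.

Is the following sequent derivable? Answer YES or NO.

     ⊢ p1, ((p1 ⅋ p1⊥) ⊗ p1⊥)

Proof tree:
[⊗]  ⊢ p1, ((p1 ⅋ p1⊥) ⊗ p1⊥)
  [⅋]  ⊢ (p1 ⅋ p1⊥)
    [Ax]  ⊢ p1, p1⊥
  [Ax]  ⊢ p1, p1⊥

Result: YES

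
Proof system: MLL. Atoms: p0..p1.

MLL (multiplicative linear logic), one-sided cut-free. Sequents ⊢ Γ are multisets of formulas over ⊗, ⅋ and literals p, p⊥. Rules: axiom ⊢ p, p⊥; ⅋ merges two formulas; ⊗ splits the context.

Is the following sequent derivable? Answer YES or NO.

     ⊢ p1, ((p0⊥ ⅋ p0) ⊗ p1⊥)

Derivation (root first):
[⊗]  ⊢ p1, ((p0⊥ ⅋ p0) ⊗ p1⊥)
  [⅋]  ⊢ (p0⊥ ⅋ p0)
    [Ax]  ⊢ p0, p0⊥
  [Ax]  ⊢ p1, p1⊥

Result: YES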